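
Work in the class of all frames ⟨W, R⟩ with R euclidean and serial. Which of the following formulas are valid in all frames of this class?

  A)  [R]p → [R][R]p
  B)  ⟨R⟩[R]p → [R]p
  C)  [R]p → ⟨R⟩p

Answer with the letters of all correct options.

(A) [R]p → [R][R]p is axiom 4; it is valid on a frame exactly when R is transitive. Such an R need not be transitive, so not valid.
(B) the dual of axiom 5: valid iff R is euclidean. Every such R is euclidean — valid.
(C) axiom D: valid iff R is serial. Every such R is serial — valid.

B, C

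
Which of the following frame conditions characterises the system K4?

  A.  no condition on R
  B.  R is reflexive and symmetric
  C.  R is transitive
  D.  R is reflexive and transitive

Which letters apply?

C

(A) this class determines K, not K4.
(B) this class determines B (= KTB), not K4.
(C) K4 is sound and complete for exactly this class.
(D) this class determines S4, not K4.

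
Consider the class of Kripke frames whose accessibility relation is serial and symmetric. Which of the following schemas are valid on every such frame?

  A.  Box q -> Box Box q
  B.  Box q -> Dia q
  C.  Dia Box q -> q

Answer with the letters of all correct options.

B, C

(A) Box q -> Box Box q is axiom 4, which corresponds to transitivity. Such an R need not be transitive — not valid.
(B) Box q -> Dia q is axiom D, which corresponds to seriality. Every such R is serial — valid.
(C) Dia Box q -> q (the dual of axiom B) characterises the symmetric frames. Every such R is symmetric — valid.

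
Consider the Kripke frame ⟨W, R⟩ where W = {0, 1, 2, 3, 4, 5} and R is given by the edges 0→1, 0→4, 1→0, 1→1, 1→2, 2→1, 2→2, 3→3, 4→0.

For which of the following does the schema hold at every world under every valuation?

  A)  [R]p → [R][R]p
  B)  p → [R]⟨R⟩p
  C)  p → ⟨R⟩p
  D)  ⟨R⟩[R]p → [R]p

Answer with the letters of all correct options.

R is not reflexive: not 0 R 0.
R is symmetric: every R-edge is matched by its reverse.
R is not transitive: 0 R 1 and 1 R 0 but not 0 R 0.
R is not euclidean: 0 R 1 and 0 R 4 but not 1 R 4.
(A) [R]p → [R][R]p is axiom 4; it is valid on a frame exactly when R is transitive. R is not transitive, so not valid.
(B) p → [R]⟨R⟩p is axiom B, which corresponds to symmetry. R is symmetric — valid.
(C) p → ⟨R⟩p (the dual of axiom T) characterises the reflexive frames. R is not reflexive — not valid.
(D) ⟨R⟩[R]p → [R]p is the dual of axiom 5; it is valid on a frame exactly when R is euclidean. R is not euclidean, so not valid.

B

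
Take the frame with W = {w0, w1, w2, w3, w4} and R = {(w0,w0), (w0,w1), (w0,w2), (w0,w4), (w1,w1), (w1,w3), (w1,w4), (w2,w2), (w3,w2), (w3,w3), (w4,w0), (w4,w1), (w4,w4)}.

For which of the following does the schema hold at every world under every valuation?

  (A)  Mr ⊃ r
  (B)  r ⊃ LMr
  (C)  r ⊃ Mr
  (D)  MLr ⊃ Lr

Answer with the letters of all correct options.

R is reflexive: each world relates to itself.
R is not symmetric: w0 R w1 but not w1 R w0.
R is not euclidean: w0 R w1 and w0 R w0 but not w1 R w0.
R is not a subset of the identity: w0 R w1 with w0 ≠ w1.
(A) Mr ⊃ r is valid only on frames where every R-edge is a self-loop. Here R ⊄ identity — not valid.
(B) r ⊃ LMr is axiom B, which corresponds to symmetry. R is not symmetric — not valid.
(C) r ⊃ Mr (the dual of axiom T) characterises the reflexive frames. R is reflexive — valid.
(D) the dual of axiom 5: valid iff R is euclidean. R is not euclidean — not valid.

C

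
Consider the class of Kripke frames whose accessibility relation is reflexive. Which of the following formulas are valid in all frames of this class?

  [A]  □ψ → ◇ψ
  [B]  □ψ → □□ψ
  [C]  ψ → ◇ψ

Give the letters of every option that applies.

A reflexive relation is serial.
(A) □ψ → ◇ψ is axiom D; it is valid on a frame exactly when R is serial. Every such R is serial, so valid.
(B) □ψ → □□ψ is axiom 4; it is valid on a frame exactly when R is transitive. Such an R need not be transitive, so not valid.
(C) ψ → ◇ψ is the dual of axiom T, which corresponds to reflexivity. Every such R is reflexive — valid.

A, C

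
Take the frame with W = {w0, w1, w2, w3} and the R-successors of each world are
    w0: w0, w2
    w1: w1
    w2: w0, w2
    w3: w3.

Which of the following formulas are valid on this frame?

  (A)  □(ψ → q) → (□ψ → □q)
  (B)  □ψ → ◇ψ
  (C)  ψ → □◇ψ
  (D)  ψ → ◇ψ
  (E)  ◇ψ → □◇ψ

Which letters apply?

A, B, C, D, E

R is reflexive: each world relates to itself.
R is symmetric: every R-edge is matched by its reverse.
R is euclidean: any two R-successors of the same world are R-related.
R is serial: every world has an R-successor.
(A) this is just K, valid on every normal frame.
(B) axiom D: valid iff R is serial. R is serial — valid.
(C) ψ → □◇ψ is axiom B; it is valid on a frame exactly when R is symmetric. R is symmetric, so valid.
(D) ψ → ◇ψ is the dual of axiom T; it is valid on a frame exactly when R is reflexive. R is reflexive, so valid.
(E) ◇ψ → □◇ψ is axiom 5; it is valid on a frame exactly when R is euclidean. R is euclidean, so valid.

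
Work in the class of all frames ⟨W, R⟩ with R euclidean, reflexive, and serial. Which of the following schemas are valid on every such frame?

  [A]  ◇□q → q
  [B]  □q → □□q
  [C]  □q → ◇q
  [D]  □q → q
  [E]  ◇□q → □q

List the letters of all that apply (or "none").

A relation that is euclidean, reflexive, and serial is also symmetric and transitive.
(A) the dual of axiom B: valid iff R is symmetric. Every such R is symmetric — valid.
(B) □q → □□q is axiom 4, which corresponds to transitivity. Every such R is transitive — valid.
(C) □q → ◇q is axiom D; it is valid on a frame exactly when R is serial. Every such R is serial, so valid.
(D) axiom T: valid iff R is reflexive. Every such R is reflexive — valid.
(E) ◇□q → □q (the dual of axiom 5) characterises the euclidean frames. Every such R is euclidean — valid.

A, B, C, D, E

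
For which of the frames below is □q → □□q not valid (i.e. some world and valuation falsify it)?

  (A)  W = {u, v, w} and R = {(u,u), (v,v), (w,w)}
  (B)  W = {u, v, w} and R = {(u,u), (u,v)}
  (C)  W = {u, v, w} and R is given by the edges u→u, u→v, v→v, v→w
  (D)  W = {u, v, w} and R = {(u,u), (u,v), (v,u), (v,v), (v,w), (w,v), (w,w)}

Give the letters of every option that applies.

C, D

The schema □q → □□q is axiom 4; it is valid on a frame iff R is transitive.
(A) R is transitive (R is closed under composition), so the schema is valid here.
(B) R is transitive (R is closed under composition), so the schema is valid here.
(C) R is not transitive (u R v and v R w but not u R w), so the schema fails here.
(D) R is not transitive (u R v and v R w but not u R w), so the schema fails here.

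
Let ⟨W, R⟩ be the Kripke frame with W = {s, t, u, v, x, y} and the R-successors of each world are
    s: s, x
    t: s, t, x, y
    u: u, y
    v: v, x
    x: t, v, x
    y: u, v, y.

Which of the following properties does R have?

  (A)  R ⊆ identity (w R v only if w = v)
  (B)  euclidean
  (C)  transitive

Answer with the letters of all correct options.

none

(A) not ⊆ identity: s R x with s ≠ x.
(B) not euclidean: s R x and s R s but not x R s.
(C) not transitive: s R x and x R t but not s R t.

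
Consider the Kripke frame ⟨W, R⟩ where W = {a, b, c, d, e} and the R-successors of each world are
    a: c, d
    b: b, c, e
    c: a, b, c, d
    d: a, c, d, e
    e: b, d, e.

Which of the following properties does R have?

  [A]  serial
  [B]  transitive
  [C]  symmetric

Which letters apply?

(A) serial: every world has an R-successor.
(B) not transitive: a R c and c R a but not a R a.
(C) symmetric: every R-edge is matched by its reverse.

A, C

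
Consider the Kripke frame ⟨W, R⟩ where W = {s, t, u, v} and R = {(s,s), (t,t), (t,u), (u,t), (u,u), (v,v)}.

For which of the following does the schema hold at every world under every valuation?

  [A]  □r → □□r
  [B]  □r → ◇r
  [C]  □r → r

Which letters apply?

R is reflexive: each world relates to itself.
R is transitive: R is closed under composition.
R is serial: every world has an R-successor.
(A) □r → □□r is axiom 4, which corresponds to transitivity. R is transitive — valid.
(B) □r → ◇r is axiom D, which corresponds to seriality. R is serial — valid.
(C) □r → r is axiom T; it is valid on a frame exactly when R is reflexive. R is reflexive, so valid.

A, B, C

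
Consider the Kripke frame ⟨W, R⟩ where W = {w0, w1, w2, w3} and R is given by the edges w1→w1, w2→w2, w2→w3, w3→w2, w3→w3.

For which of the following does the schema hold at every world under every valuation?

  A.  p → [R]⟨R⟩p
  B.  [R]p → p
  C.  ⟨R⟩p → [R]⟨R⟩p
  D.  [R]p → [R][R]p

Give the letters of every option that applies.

A, C, D

R is not reflexive: not w0 R w0.
R is symmetric: every R-edge is matched by its reverse.
R is transitive: R is closed under composition.
R is euclidean: any two R-successors of the same world are R-related.
(A) p → [R]⟨R⟩p is axiom B; it is valid on a frame exactly when R is symmetric. R is symmetric, so valid.
(B) [R]p → p is axiom T; it is valid on a frame exactly when R is reflexive. R is not reflexive, so not valid.
(C) ⟨R⟩p → [R]⟨R⟩p (axiom 5) characterises the euclidean frames. R is euclidean — valid.
(D) [R]p → [R][R]p (axiom 4) characterises the transitive frames. R is transitive — valid.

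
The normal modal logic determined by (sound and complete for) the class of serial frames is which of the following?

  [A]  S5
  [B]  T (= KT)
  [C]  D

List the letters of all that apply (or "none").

C

(A) S5 is determined by the class of reflexive, symmetric, and transitive frames.
(B) T (= KT) is determined by the class of reflexive frames.
(C) D is determined by exactly this class.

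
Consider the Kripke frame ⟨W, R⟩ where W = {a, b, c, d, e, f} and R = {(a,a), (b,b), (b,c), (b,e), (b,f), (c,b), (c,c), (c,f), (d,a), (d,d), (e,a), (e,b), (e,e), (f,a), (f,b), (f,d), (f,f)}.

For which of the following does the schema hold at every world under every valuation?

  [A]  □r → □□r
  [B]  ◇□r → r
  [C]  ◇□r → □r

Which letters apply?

R is not symmetric: c R f but not f R c.
R is not transitive: b R e and e R a but not b R a.
R is not euclidean: b R c and b R e but not c R e.
(A) □r → □□r (axiom 4) characterises the transitive frames. R is not transitive — not valid.
(B) the dual of axiom B: valid iff R is symmetric. R is not symmetric — not valid.
(C) ◇□r → □r is the dual of axiom 5; it is valid on a frame exactly when R is euclidean. R is not euclidean, so not valid.

none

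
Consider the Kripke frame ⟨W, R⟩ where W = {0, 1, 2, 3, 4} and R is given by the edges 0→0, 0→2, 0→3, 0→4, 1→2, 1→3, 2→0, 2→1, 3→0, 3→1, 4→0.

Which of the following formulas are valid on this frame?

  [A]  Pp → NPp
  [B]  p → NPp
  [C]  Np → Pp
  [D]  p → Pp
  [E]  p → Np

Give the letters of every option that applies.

R is not reflexive: not 1 R 1.
R is symmetric: every R-edge is matched by its reverse.
R is not euclidean: 0 R 2 and 0 R 3 but not 2 R 3.
R is serial: every world has an R-successor.
R is not a subset of the identity: 0 R 2 with 0 ≠ 2.
(A) Pp → NPp is axiom 5; it is valid on a frame exactly when R is euclidean. R is not euclidean, so not valid.
(B) p → NPp (axiom B) characterises the symmetric frames. R is symmetric — valid.
(C) Np → Pp is axiom D, which corresponds to seriality. R is serial — valid.
(D) p → Pp (the dual of axiom T) characterises the reflexive frames. R is not reflexive — not valid.
(E) p → Np is valid only on frames where every R-edge is a self-loop. Here R ⊄ identity — not valid.

B, C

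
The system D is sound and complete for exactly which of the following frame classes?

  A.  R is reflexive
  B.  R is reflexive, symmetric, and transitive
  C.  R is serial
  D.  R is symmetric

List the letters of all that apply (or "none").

C

(A) this class determines T (= KT), not D.
(B) this class determines S5, not D.
(C) D is sound and complete for exactly this class.
(D) this class determines KB, not D.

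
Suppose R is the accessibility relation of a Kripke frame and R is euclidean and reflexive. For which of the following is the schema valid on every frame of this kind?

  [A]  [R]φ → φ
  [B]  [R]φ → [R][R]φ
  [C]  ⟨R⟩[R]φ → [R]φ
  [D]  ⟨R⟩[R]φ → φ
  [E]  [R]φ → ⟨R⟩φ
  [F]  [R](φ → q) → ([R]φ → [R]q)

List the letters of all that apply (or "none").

A, B, C, D, E, F

A reflexive euclidean relation is also symmetric (from wRw and wRv the euclidean condition gives vRw) and hence transitive; it is an equivalence relation.
(A) [R]φ → φ is axiom T, which corresponds to reflexivity. Every such R is reflexive — valid.
(B) [R]φ → [R][R]φ is axiom 4, which corresponds to transitivity. Every such R is transitive — valid.
(C) ⟨R⟩[R]φ → [R]φ is the dual of axiom 5; it is valid on a frame exactly when R is euclidean. Every such R is euclidean, so valid.
(D) ⟨R⟩[R]φ → φ is the dual of axiom B, which corresponds to symmetry. Every such R is symmetric — valid.
(E) [R]φ → ⟨R⟩φ (axiom D) characterises the serial frames. Every such R is serial — valid.
(F) [R](φ → q) → ([R]φ → [R]q) is the K axiom; it holds on all frames — valid.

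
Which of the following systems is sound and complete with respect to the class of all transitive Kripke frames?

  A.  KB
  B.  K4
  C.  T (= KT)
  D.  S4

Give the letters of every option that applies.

(A) KB is determined by the class of symmetric frames.
(B) K4 is determined by exactly this class.
(C) T (= KT) is determined by the class of reflexive frames.
(D) S4 is determined by the class of reflexive and transitive frames.

B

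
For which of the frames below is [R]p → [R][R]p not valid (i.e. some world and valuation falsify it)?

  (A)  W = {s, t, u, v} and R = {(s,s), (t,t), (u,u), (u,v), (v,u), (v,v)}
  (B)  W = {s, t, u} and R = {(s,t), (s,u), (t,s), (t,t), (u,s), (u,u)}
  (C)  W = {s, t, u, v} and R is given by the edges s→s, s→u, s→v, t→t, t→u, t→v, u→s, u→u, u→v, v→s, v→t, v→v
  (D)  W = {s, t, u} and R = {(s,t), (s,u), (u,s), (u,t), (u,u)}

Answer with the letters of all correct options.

The schema [R]p → [R][R]p is axiom 4; it is valid on a frame iff R is transitive.
(A) R is transitive (R is closed under composition), so the schema is valid here.
(B) R is not transitive (s R t and t R s but not s R s), so the schema fails here.
(C) R is not transitive (s R v and v R t but not s R t), so the schema fails here.
(D) R is not transitive (s R u and u R s but not s R s), so the schema fails here.

B, C, D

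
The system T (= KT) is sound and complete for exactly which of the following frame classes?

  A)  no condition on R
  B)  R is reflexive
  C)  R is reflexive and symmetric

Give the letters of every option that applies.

(A) this class determines K, not T (= KT).
(B) T (= KT) is sound and complete for exactly this class.
(C) this class determines B (= KTB), not T (= KT).

B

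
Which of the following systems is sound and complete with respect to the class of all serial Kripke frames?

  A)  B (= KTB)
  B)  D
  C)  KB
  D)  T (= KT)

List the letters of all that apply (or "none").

(A) B (= KTB) is determined by the class of reflexive and symmetric frames.
(B) D is determined by exactly this class.
(C) KB is determined by the class of symmetric frames.
(D) T (= KT) is determined by the class of reflexive frames.

B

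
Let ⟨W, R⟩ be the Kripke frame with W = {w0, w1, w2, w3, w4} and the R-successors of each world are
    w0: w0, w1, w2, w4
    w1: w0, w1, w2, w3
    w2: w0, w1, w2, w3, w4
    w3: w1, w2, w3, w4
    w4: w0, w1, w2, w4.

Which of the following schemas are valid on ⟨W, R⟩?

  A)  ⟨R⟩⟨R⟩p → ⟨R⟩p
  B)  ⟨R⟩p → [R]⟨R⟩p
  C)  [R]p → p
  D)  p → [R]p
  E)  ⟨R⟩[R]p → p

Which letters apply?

R is reflexive: each world relates to itself.
R is not symmetric: w3 R w4 but not w4 R w3.
R is not transitive: w0 R w1 and w1 R w3 but not w0 R w3.
R is not euclidean: w0 R w1 and w0 R w4 but not w1 R w4.
R is not a subset of the identity: w0 R w1 with w0 ≠ w1.
(A) ⟨R⟩⟨R⟩p → ⟨R⟩p (the dual of axiom 4) characterises the transitive frames. R is not transitive — not valid.
(B) axiom 5: valid iff R is euclidean. R is not euclidean — not valid.
(C) [R]p → p is axiom T; it is valid on a frame exactly when R is reflexive. R is reflexive, so valid.
(D) p → [R]p (equivalent to ◇p→p) corresponds to R being a subset of the identity. Here R ⊄ identity, so not valid.
(E) the dual of axiom B: valid iff R is symmetric. R is not symmetric — not valid.

C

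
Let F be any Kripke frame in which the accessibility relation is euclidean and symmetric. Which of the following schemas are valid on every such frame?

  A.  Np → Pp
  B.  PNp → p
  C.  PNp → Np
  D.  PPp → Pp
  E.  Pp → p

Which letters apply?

A symmetric euclidean relation is transitive (uRv and vRw give vRu by symmetry, then uRw by the euclidean condition, applied at v).
(A) axiom D: valid iff R is serial. Such an R need not be serial — not valid.
(B) the dual of axiom B: valid iff R is symmetric. Every such R is symmetric — valid.
(C) PNp → Np (the dual of axiom 5) characterises the euclidean frames. Every such R is euclidean — valid.
(D) PPp → Pp is the dual of axiom 4; it is valid on a frame exactly when R is transitive. Every such R is transitive, so valid.
(E) Pp → p (the converse of T) corresponds to R being a subset of the identity. Such an R need not be a subset of the identity, so not valid.

B, C, D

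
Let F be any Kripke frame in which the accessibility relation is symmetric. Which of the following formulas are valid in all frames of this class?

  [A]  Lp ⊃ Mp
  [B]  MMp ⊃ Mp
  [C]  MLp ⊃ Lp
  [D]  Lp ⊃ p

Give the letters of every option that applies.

(A) Lp ⊃ Mp is axiom D; it is valid on a frame exactly when R is serial. Such an R need not be serial, so not valid.
(B) MMp ⊃ Mp (the dual of axiom 4) characterises the transitive frames. Such an R need not be transitive — not valid.
(C) MLp ⊃ Lp (the dual of axiom 5) characterises the euclidean frames. Such an R need not be euclidean — not valid.
(D) Lp ⊃ p is axiom T, which corresponds to reflexivity. Such an R need not be reflexive — not valid.

none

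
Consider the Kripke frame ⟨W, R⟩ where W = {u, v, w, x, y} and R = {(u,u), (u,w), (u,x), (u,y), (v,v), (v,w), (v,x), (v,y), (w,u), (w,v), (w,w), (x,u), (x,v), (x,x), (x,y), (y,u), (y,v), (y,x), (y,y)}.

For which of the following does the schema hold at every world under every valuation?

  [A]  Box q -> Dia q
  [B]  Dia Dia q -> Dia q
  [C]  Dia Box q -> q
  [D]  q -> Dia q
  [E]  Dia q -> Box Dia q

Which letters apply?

R is reflexive: each world relates to itself.
R is symmetric: every R-edge is matched by its reverse.
R is not transitive: u R w and w R v but not u R v.
R is not euclidean: u R w and u R x but not w R x.
R is serial: every world has an R-successor.
(A) Box q -> Dia q (axiom D) characterises the serial frames. R is serial — valid.
(B) the dual of axiom 4: valid iff R is transitive. R is not transitive — not valid.
(C) Dia Box q -> q (the dual of axiom B) characterises the symmetric frames. R is symmetric — valid.
(D) q -> Dia q (the dual of axiom T) characterises the reflexive frames. R is reflexive — valid.
(E) axiom 5: valid iff R is euclidean. R is not euclidean — not valid.

A, C, D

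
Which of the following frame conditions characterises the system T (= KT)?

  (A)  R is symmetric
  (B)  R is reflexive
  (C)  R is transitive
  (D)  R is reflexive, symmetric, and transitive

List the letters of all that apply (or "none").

B

(A) this class determines KB, not T (= KT).
(B) T (= KT) is sound and complete for exactly this class.
(C) this class determines K4, not T (= KT).
(D) this class determines S5, not T (= KT).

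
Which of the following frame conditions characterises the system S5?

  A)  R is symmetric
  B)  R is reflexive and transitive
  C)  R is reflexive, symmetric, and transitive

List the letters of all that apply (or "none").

C

(A) this class determines KB, not S5.
(B) this class determines S4, not S5.
(C) S5 is sound and complete for exactly this class.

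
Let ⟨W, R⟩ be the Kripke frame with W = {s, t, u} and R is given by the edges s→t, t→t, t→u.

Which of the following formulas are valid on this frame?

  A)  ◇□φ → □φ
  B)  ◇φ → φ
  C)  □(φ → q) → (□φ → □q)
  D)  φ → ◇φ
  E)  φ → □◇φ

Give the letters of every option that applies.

R is not reflexive: not s R s.
R is not symmetric: s R t but not t R s.
R is not euclidean: t R u and t R t but not u R t.
R is not a subset of the identity: s R t with s ≠ t.
(A) ◇□φ → □φ is the dual of axiom 5, which corresponds to the euclidean property. R is not euclidean — not valid.
(B) ◇φ → φ is the converse of T; it holds exactly when R ⊆ identity. Here R ⊄ identity — not valid.
(C) □(φ → q) → (□φ → □q) is the K axiom; it holds on all frames — valid.
(D) φ → ◇φ (the dual of axiom T) characterises the reflexive frames. R is not reflexive — not valid.
(E) φ → □◇φ is axiom B; it is valid on a frame exactly when R is symmetric. R is not symmetric, so not valid.

C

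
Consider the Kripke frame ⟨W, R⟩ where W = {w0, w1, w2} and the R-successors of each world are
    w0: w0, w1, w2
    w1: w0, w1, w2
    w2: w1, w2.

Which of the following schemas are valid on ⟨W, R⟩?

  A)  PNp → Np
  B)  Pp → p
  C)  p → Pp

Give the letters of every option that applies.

R is reflexive: each world relates to itself.
R is not euclidean: w0 R w2 and w0 R w0 but not w2 R w0.
R is not a subset of the identity: w0 R w1 with w0 ≠ w1.
(A) PNp → Np is the dual of axiom 5, which corresponds to the euclidean property. R is not euclidean — not valid.
(B) Pp → p (the converse of T) corresponds to R being a subset of the identity. Here R ⊄ identity, so not valid.
(C) p → Pp is the dual of axiom T; it is valid on a frame exactly when R is reflexive. R is reflexive, so valid.

C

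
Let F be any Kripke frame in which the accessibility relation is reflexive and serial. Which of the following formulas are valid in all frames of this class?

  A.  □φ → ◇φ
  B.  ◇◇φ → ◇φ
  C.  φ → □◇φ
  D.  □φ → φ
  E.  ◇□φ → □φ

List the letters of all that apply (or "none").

A, D

(A) □φ → ◇φ (axiom D) characterises the serial frames. Every such R is serial — valid.
(B) the dual of axiom 4: valid iff R is transitive. Such an R need not be transitive — not valid.
(C) φ → □◇φ is axiom B, which corresponds to symmetry. Such an R need not be symmetric — not valid.
(D) □φ → φ (axiom T) characterises the reflexive frames. Every such R is reflexive — valid.
(E) the dual of axiom 5: valid iff R is euclidean. Such an R need not be euclidean — not valid.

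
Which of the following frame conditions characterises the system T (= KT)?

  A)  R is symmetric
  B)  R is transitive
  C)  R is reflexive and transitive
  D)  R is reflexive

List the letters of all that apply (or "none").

(A) this class determines KB, not T (= KT).
(B) this class determines K4, not T (= KT).
(C) this class determines S4, not T (= KT).
(D) T (= KT) is sound and complete for exactly this class.

D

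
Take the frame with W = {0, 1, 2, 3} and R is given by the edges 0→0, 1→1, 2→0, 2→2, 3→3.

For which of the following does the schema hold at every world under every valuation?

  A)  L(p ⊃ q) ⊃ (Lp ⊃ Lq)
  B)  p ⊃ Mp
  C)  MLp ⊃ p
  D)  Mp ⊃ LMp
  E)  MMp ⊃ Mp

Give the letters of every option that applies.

R is reflexive: each world relates to itself.
R is not symmetric: 2 R 0 but not 0 R 2.
R is transitive: R is closed under composition.
R is not euclidean: 2 R 0 and 2 R 2 but not 0 R 2.
(A) this is just K, valid on every normal frame.
(B) p ⊃ Mp is the dual of axiom T; it is valid on a frame exactly when R is reflexive. R is reflexive, so valid.
(C) the dual of axiom B: valid iff R is symmetric. R is not symmetric — not valid.
(D) Mp ⊃ LMp is axiom 5; it is valid on a frame exactly when R is euclidean. R is not euclidean, so not valid.
(E) MMp ⊃ Mp is the dual of axiom 4; it is valid on a frame exactly when R is transitive. R is transitive, so valid.

A, B, E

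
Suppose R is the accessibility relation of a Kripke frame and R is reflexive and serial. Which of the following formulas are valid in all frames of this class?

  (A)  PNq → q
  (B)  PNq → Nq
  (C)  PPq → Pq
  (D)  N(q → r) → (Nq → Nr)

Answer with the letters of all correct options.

D

(A) PNq → q is the dual of axiom B; it is valid on a frame exactly when R is symmetric. Such an R need not be symmetric, so not valid.
(B) PNq → Nq is the dual of axiom 5; it is valid on a frame exactly when R is euclidean. Such an R need not be euclidean, so not valid.
(C) PPq → Pq is the dual of axiom 4, which corresponds to transitivity. Such an R need not be transitive — not valid.
(D) N(q → r) → (Nq → Nr) is axiom K, valid on every Kripke frame — valid.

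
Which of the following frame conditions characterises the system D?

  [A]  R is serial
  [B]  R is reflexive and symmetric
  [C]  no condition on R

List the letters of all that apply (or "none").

A

(A) D is sound and complete for exactly this class.
(B) this class determines B (= KTB), not D.
(C) this class determines K, not D.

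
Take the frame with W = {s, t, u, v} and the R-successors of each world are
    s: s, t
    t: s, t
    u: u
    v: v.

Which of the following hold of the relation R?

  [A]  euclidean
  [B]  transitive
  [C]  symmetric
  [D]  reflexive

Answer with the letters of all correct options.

A, B, C, D

(A) euclidean: any two R-successors of the same world are R-related.
(B) transitive: R is closed under composition.
(C) symmetric: every R-edge is matched by its reverse.
(D) reflexive: each world relates to itself.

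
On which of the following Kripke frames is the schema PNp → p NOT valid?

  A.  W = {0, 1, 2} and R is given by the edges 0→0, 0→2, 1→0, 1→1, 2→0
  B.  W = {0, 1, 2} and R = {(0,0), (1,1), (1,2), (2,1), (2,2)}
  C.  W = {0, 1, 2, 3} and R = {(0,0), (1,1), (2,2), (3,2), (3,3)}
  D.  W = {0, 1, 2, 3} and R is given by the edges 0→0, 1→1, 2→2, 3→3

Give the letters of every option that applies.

A, C

The schema PNp → p is the dual of axiom B; it is valid on a frame iff R is symmetric.
(A) R is not symmetric (1 R 0 but not 0 R 1), so the schema fails here.
(B) R is symmetric (every R-edge is matched by its reverse), so the schema is valid here.
(C) R is not symmetric (3 R 2 but not 2 R 3), so the schema fails here.
(D) R is symmetric (every R-edge is matched by its reverse), so the schema is valid here.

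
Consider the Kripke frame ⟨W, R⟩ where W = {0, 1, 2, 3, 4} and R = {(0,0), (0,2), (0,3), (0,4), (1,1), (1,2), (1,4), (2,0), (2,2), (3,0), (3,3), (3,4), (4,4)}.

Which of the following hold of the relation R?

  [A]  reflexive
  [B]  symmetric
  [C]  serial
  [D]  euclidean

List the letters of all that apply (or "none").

(A) reflexive: each world relates to itself.
(B) not symmetric: 0 R 4 but not 4 R 0.
(C) serial: every world has an R-successor.
(D) not euclidean: 0 R 2 and 0 R 3 but not 2 R 3.

A, C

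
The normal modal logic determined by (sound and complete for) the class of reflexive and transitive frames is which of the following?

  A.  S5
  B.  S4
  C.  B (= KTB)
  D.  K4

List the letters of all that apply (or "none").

B

(A) S5 is determined by the class of reflexive, symmetric, and transitive frames.
(B) S4 is determined by exactly this class.
(C) B (= KTB) is determined by the class of reflexive and symmetric frames.
(D) K4 is determined by the class of transitive frames.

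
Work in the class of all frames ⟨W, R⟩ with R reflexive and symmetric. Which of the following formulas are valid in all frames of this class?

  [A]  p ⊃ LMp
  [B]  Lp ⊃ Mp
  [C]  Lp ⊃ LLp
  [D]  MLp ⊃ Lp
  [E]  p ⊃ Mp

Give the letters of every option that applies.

A, B, E

Reflexive relations are serial.
(A) p ⊃ LMp is axiom B, which corresponds to symmetry. Every such R is symmetric — valid.
(B) Lp ⊃ Mp is axiom D, which corresponds to seriality. Every such R is serial — valid.
(C) Lp ⊃ LLp is axiom 4, which corresponds to transitivity. Such an R need not be transitive — not valid.
(D) the dual of axiom 5: valid iff R is euclidean. Such an R need not be euclidean — not valid.
(E) p ⊃ Mp is the dual of axiom T, which corresponds to reflexivity. Every such R is reflexive — valid.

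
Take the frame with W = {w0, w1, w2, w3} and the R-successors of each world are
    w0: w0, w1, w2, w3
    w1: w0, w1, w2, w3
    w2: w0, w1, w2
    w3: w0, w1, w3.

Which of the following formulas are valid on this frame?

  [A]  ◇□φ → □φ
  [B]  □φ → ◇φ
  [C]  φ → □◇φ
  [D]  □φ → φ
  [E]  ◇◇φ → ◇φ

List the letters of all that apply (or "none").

R is reflexive: each world relates to itself.
R is symmetric: every R-edge is matched by its reverse.
R is not transitive: w2 R w0 and w0 R w3 but not w2 R w3.
R is not euclidean: w0 R w2 and w0 R w3 but not w2 R w3.
R is serial: every world has an R-successor.
(A) the dual of axiom 5: valid iff R is euclidean. R is not euclidean — not valid.
(B) axiom D: valid iff R is serial. R is serial — valid.
(C) φ → □◇φ is axiom B; it is valid on a frame exactly when R is symmetric. R is symmetric, so valid.
(D) axiom T: valid iff R is reflexive. R is reflexive — valid.
(E) ◇◇φ → ◇φ is the dual of axiom 4, which corresponds to transitivity. R is not transitive — not valid.

B, C, D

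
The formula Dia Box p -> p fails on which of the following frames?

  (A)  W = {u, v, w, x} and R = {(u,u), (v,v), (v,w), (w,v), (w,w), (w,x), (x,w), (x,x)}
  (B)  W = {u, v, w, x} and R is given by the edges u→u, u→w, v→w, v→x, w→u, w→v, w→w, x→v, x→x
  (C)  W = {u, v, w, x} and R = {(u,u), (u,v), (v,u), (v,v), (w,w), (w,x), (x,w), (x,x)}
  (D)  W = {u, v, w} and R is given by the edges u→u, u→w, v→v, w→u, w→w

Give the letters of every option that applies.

none

The schema Dia Box p -> p is the dual of axiom B; it is valid on a frame iff R is symmetric.
(A) R is symmetric (every R-edge is matched by its reverse), so the schema is valid here.
(B) R is symmetric (every R-edge is matched by its reverse), so the schema is valid here.
(C) R is symmetric (every R-edge is matched by its reverse), so the schema is valid here.
(D) R is symmetric (every R-edge is matched by its reverse), so the schema is valid here.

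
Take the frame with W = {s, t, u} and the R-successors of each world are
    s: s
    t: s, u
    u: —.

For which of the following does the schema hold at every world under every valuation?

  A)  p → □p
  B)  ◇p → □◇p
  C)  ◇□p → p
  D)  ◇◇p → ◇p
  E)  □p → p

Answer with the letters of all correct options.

D

R is not reflexive: not t R t.
R is not symmetric: t R s but not s R t.
R is transitive: R is closed under composition.
R is not euclidean: t R s and t R u but not s R u.
R is not a subset of the identity: t R s with t ≠ s.
(A) p → □p is equivalent to ◇p→p; it holds exactly when R ⊆ identity. Here R ⊄ identity — not valid.
(B) ◇p → □◇p is axiom 5; it is valid on a frame exactly when R is euclidean. R is not euclidean, so not valid.
(C) ◇□p → p is the dual of axiom B; it is valid on a frame exactly when R is symmetric. R is not symmetric, so not valid.
(D) ◇◇p → ◇p (the dual of axiom 4) characterises the transitive frames. R is transitive — valid.
(E) □p → p is axiom T, which corresponds to reflexivity. R is not reflexive — not valid.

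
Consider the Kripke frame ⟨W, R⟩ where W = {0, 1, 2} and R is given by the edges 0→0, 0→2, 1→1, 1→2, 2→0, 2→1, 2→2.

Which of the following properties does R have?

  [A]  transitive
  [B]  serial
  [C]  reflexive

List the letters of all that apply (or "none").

B, C

(A) not transitive: 0 R 2 and 2 R 1 but not 0 R 1.
(B) serial: every world has an R-successor.
(C) reflexive: each world relates to itself.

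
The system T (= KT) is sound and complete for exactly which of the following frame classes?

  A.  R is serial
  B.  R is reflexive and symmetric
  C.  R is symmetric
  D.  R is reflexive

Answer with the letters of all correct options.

D

(A) this class determines D, not T (= KT).
(B) this class determines B (= KTB), not T (= KT).
(C) this class determines KB, not T (= KT).
(D) T (= KT) is sound and complete for exactly this class.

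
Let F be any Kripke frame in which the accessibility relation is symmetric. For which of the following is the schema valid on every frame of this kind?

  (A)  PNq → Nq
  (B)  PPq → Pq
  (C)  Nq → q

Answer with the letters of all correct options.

none

(A) PNq → Nq (the dual of axiom 5) characterises the euclidean frames. Such an R need not be euclidean — not valid.
(B) PPq → Pq is the dual of axiom 4, which corresponds to transitivity. Such an R need not be transitive — not valid.
(C) axiom T: valid iff R is reflexive. Such an R need not be reflexive — not valid.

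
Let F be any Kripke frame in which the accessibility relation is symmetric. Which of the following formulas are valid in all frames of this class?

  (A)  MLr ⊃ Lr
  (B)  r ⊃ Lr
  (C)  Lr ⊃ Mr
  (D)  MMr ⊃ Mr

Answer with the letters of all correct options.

(A) the dual of axiom 5: valid iff R is euclidean. Such an R need not be euclidean — not valid.
(B) r ⊃ Lr is equivalent to ◇p→p; it holds exactly when R ⊆ identity. Such an R need not be a subset of the identity — not valid.
(C) Lr ⊃ Mr is axiom D, which corresponds to seriality. Such an R need not be serial — not valid.
(D) the dual of axiom 4: valid iff R is transitive. Such an R need not be transitive — not valid.

none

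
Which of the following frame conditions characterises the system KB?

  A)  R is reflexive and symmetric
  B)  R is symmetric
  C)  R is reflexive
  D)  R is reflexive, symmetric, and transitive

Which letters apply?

B

(A) this class determines B (= KTB), not KB.
(B) KB is sound and complete for exactly this class.
(C) this class determines T (= KT), not KB.
(D) this class determines S5, not KB.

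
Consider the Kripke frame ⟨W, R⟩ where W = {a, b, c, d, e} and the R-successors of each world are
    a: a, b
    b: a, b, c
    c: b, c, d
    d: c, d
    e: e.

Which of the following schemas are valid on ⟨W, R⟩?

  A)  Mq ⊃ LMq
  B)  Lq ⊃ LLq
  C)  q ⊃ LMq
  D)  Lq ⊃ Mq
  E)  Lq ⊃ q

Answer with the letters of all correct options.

C, D, E

R is reflexive: each world relates to itself.
R is symmetric: every R-edge is matched by its reverse.
R is not transitive: a R b and b R c but not a R c.
R is not euclidean: b R a and b R c but not a R c.
R is serial: every world has an R-successor.
(A) Mq ⊃ LMq is axiom 5, which corresponds to the euclidean property. R is not euclidean — not valid.
(B) Lq ⊃ LLq (axiom 4) characterises the transitive frames. R is not transitive — not valid.
(C) q ⊃ LMq is axiom B, which corresponds to symmetry. R is symmetric — valid.
(D) Lq ⊃ Mq is axiom D, which corresponds to seriality. R is serial — valid.
(E) Lq ⊃ q (axiom T) characterises the reflexive frames. R is reflexive — valid.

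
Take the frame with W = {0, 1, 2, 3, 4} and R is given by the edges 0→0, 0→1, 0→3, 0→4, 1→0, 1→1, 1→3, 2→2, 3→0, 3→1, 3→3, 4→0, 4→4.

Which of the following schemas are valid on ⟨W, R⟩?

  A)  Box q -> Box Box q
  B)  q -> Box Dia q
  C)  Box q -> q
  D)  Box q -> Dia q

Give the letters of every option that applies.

B, C, D

R is reflexive: each world relates to itself.
R is symmetric: every R-edge is matched by its reverse.
R is not transitive: 1 R 0 and 0 R 4 but not 1 R 4.
R is serial: every world has an R-successor.
(A) axiom 4: valid iff R is transitive. R is not transitive — not valid.
(B) axiom B: valid iff R is symmetric. R is symmetric — valid.
(C) axiom T: valid iff R is reflexive. R is reflexive — valid.
(D) Box q -> Dia q is axiom D, which corresponds to seriality. R is serial — valid.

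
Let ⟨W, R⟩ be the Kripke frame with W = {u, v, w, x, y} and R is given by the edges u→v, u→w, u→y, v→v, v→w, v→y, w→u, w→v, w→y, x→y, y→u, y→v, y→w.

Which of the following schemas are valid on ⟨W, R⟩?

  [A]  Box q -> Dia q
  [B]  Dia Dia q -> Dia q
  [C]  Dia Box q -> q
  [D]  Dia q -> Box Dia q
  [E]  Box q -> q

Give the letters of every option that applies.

A

R is not reflexive: not u R u.
R is not symmetric: u R v but not v R u.
R is not transitive: u R w and w R u but not u R u.
R is not euclidean: w R v and w R u but not v R u.
R is serial: every world has an R-successor.
(A) Box q -> Dia q is axiom D, which corresponds to seriality. R is serial — valid.
(B) Dia Dia q -> Dia q is the dual of axiom 4, which corresponds to transitivity. R is not transitive — not valid.
(C) Dia Box q -> q is the dual of axiom B, which corresponds to symmetry. R is not symmetric — not valid.
(D) Dia q -> Box Dia q is axiom 5; it is valid on a frame exactly when R is euclidean. R is not euclidean, so not valid.
(E) Box q -> q (axiom T) characterises the reflexive frames. R is not reflexive — not valid.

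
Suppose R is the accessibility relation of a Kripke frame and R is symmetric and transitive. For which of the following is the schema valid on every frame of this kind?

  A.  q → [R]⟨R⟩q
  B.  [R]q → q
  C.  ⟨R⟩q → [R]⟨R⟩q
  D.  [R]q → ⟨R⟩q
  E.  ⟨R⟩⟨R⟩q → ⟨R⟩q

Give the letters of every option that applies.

A, C, E

A symmetric transitive relation is euclidean (uRv and uRw give vRu by symmetry, then vRw by transitivity).
(A) axiom B: valid iff R is symmetric. Every such R is symmetric — valid.
(B) axiom T: valid iff R is reflexive. Such an R need not be reflexive — not valid.
(C) ⟨R⟩q → [R]⟨R⟩q is axiom 5; it is valid on a frame exactly when R is euclidean. Every such R is euclidean, so valid.
(D) [R]q → ⟨R⟩q (axiom D) characterises the serial frames. Such an R need not be serial — not valid.
(E) ⟨R⟩⟨R⟩q → ⟨R⟩q is the dual of axiom 4, which corresponds to transitivity. Every such R is transitive — valid.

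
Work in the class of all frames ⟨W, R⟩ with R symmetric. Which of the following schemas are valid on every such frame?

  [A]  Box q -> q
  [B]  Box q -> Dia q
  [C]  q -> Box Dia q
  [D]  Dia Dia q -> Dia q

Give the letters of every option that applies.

(A) axiom T: valid iff R is reflexive. Such an R need not be reflexive — not valid.
(B) Box q -> Dia q is axiom D; it is valid on a frame exactly when R is serial. Such an R need not be serial, so not valid.
(C) q -> Box Dia q is axiom B; it is valid on a frame exactly when R is symmetric. Every such R is symmetric, so valid.
(D) Dia Dia q -> Dia q is the dual of axiom 4; it is valid on a frame exactly when R is transitive. Such an R need not be transitive, so not valid.

C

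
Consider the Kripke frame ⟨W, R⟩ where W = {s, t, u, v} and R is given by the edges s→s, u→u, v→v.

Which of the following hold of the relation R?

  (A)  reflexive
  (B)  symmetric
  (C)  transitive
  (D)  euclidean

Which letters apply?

B, C, D

(A) not reflexive: not t R t.
(B) symmetric: every R-edge is matched by its reverse.
(C) transitive: R is closed under composition.
(D) euclidean: any two R-successors of the same world are R-related.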